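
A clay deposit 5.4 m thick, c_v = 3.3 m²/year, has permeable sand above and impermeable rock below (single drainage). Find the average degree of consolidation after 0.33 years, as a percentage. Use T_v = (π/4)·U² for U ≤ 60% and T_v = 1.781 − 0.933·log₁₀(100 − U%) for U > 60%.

U ≈ 21.8 %

Drainage path length: H_d = H = 5.4 m (single drainage).
T_v = c_v·t/H_d² = 3.3×0.33/5.4² = 0.037346.
T_v = 0.037346 corresponds to the U ≤ 60% branch:
U = √(4T_v/π) = 0.2181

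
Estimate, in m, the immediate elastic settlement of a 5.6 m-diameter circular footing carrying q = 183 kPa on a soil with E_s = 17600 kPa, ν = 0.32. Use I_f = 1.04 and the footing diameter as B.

Immediate (elastic) settlement: S_e = q·B·(1−ν²)/E_s · I_f.
S_e = 183 × 5.6 × (1 − 0.32²) / 17600 × 1.04
    = 183 × 5.6 × 0.8976 / 17600 × 1.04
    = 0.05436 m

S_e ≈ 0.0544 m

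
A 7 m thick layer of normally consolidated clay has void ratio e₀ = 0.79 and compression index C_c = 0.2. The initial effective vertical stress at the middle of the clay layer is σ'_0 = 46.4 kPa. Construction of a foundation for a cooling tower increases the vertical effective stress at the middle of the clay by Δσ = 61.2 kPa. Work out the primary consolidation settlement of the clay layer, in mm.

Final effective stress: σ'_f = σ'_0 + Δσ = 46.4 + 61.2 = 107.6 kPa.
Normally consolidated clay, so the full stress increment lies on the virgin compression line:
S_c = C_c·H/(1+e₀)·log₁₀(σ'_f/σ'_0) = 0.2×7/(1+0.79)×log₁₀(107.6/46.4)
    = 0.78212 × 0.36529 = 0.2857 m

S_c ≈ 286 mm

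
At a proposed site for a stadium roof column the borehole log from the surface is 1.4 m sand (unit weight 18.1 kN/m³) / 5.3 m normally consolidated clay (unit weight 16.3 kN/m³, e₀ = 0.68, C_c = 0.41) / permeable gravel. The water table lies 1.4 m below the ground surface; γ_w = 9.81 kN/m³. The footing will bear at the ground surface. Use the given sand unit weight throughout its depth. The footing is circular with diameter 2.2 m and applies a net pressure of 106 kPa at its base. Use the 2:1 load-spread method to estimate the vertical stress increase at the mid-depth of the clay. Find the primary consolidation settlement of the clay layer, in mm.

Mid-depth of clay below the ground surface: z = 1.4 + 5.3/2 = 4.05 m.
Total vertical stress at mid-clay: σ_v = 18.1×1.4 + 16.3×2.65 = 68.535 kPa.
Pore pressure: u = 9.81×(4.05 − 1.4) = 25.997 kPa.
Initial effective stress: σ'_0 = σ_v − u = 68.535 − 25.997 = 42.538 kPa.
Stress increase at mid-clay by the 2:1 spreading method:
Δσ ≈ qD²/(D+z)² = 106×2.2²/(2.2+4.05)² = 13.134 kPa
Final effective stress: σ'_f = σ'_0 + Δσ = 42.538 + 13.134 = 55.672 kPa.
Normally consolidated clay, so the full stress increment lies on the virgin compression line:
S_c = C_c·H/(1+e₀)·log₁₀(σ'_f/σ'_0) = 0.41×5.3/(1+0.68)×log₁₀(55.672/42.538)
    = 1.2935 × 0.11686 = 0.1512 m

S_c ≈ 151 mm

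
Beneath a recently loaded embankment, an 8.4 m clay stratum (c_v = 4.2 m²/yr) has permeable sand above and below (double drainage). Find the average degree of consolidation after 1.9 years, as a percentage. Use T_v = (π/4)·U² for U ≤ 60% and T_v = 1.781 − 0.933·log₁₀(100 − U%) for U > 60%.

Drainage path length: H_d = H/2 = 4.2 m (double drainage).
T_v = c_v·t/H_d² = 4.2×1.9/4.2² = 0.45238.
T_v = 0.45238 corresponds to the U > 60% branch:
U = 1 − 10^((1.781 − T_v)/0.933)/100 = 0.7345

U ≈ 73.5 %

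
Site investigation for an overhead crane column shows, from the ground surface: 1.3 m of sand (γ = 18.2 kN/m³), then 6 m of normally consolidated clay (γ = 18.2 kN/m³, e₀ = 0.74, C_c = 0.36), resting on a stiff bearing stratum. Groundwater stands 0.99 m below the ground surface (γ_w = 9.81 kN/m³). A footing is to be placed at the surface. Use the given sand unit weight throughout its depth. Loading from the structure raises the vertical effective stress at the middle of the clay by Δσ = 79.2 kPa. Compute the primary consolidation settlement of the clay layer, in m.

S_c ≈ 0.541 m

Mid-depth of clay below the ground surface: z = 1.3 + 6/2 = 4.3 m.
Total vertical stress at mid-clay: σ_v = 18.2×1.3 + 18.2×3 = 78.26 kPa.
Pore pressure: u = 9.81×(4.3 − 0.99) = 32.471 kPa.
Initial effective stress: σ'_0 = σ_v − u = 78.26 − 32.471 = 45.789 kPa.
Final effective stress: σ'_f = σ'_0 + Δσ = 45.789 + 79.2 = 124.99 kPa.
Normally consolidated clay, so the full stress increment lies on the virgin compression line:
S_c = C_c·H/(1+e₀)·log₁₀(σ'_f/σ'_0) = 0.36×6/(1+0.74)×log₁₀(124.99/45.789)
    = 1.2414 × 0.43611 = 0.5414 m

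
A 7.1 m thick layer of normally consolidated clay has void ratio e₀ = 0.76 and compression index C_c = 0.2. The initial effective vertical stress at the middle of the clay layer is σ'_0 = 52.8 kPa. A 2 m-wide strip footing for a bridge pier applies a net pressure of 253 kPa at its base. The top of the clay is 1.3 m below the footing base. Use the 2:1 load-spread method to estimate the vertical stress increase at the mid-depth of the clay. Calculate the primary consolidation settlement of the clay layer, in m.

S_c ≈ 0.307 m

Mid-depth of clay below the footing base: z = 1.3 + 7.1/2 = 4.85 m.
Stress increase at mid-clay by the 2:1 spreading method:
Δσ = qB/(B+z) = 253×2/(2+4.85) = 73.869 kPa
Final effective stress: σ'_f = σ'_0 + Δσ = 52.8 + 73.869 = 126.67 kPa.
Normally consolidated clay, so the full stress increment lies on the virgin compression line:
S_c = C_c·H/(1+e₀)·log₁₀(σ'_f/σ'_0) = 0.2×7.1/(1+0.76)×log₁₀(126.67/52.8)
    = 0.80682 × 0.38004 = 0.3066 m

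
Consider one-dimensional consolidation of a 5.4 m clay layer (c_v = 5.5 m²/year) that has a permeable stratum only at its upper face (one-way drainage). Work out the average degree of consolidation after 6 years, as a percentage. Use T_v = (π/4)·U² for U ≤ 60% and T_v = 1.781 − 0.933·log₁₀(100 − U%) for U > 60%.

U ≈ 95 %

Drainage path length: H_d = H = 5.4 m (single drainage).
T_v = c_v·t/H_d² = 5.5×6/5.4² = 1.1317.
T_v = 1.1317 corresponds to the U > 60% branch:
U = 1 − 10^((1.781 − T_v)/0.933)/100 = 0.9503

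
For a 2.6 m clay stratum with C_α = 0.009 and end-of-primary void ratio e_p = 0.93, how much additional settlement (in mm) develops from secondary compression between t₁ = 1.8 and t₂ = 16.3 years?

Secondary compression: S_s = C_α·H/(1+e_p)·log₁₀(t₂/t₁)
S_s = 0.009×2.6/(1+0.93)×log₁₀(16.3/1.8)
    = 0.01212 × 0.9569 = 0.0116 m

S_s ≈ 11.6 mm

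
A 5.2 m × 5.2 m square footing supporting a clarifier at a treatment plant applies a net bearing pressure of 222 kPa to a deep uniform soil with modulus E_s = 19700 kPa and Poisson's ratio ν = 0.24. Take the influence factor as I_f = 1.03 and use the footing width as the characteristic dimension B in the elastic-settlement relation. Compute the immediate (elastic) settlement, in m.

Immediate (elastic) settlement: S_e = q·B·(1−ν²)/E_s · I_f.
S_e = 222 × 5.2 × (1 − 0.24²) / 19700 × 1.03
    = 222 × 5.2 × 0.9424 / 19700 × 1.03
    = 0.05688 m

S_e ≈ 0.0569 m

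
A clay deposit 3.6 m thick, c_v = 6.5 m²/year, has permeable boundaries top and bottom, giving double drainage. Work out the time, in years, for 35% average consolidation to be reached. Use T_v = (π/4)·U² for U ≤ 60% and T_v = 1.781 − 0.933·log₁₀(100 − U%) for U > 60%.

t ≈ 0.048 years

Drainage path length: H_d = H/2 = 1.8 m (double drainage).
U ≤ 60%: T_v = (π/4)·U² = (π/4)×0.35² = 0.096211.
t = T_v·H_d²/c_v = 0.096211×1.8²/6.5 = 0.04796 years.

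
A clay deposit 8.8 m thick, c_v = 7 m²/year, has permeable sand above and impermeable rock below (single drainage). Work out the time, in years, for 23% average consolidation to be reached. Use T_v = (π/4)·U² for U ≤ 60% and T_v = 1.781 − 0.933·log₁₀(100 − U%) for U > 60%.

t ≈ 0.46 years

Drainage path length: H_d = H = 8.8 m (single drainage).
U ≤ 60%: T_v = (π/4)·U² = (π/4)×0.23² = 0.041548.
t = T_v·H_d²/c_v = 0.041548×8.8²/7 = 0.4596 years.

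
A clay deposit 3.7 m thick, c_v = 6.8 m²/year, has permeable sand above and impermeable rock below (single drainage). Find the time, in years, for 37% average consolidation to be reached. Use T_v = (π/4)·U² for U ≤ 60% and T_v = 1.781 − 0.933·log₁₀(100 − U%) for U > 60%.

Drainage path length: H_d = H = 3.7 m (single drainage).
U ≤ 60%: T_v = (π/4)·U² = (π/4)×0.37² = 0.10752.
t = T_v·H_d²/c_v = 0.10752×3.7²/6.8 = 0.2165 years.

t ≈ 0.216 years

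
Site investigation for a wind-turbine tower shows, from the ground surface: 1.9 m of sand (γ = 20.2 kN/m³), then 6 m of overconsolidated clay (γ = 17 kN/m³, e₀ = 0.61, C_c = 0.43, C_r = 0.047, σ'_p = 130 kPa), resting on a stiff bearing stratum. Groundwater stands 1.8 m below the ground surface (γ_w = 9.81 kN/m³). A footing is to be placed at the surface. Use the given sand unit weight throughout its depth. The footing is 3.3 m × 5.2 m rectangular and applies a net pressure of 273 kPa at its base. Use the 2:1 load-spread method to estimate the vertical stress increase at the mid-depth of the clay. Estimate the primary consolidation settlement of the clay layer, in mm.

Mid-depth of clay below the ground surface: z = 1.9 + 6/2 = 4.9 m.
Total vertical stress at mid-clay: σ_v = 20.2×1.9 + 17×3 = 89.38 kPa.
Pore pressure: u = 9.81×(4.9 − 1.8) = 30.411 kPa.
Initial effective stress: σ'_0 = σ_v − u = 89.38 − 30.411 = 58.969 kPa.
Stress increase at mid-clay by the 2:1 spreading method:
Δσ = qBL/((B+z)(L+z)) = 273×3.3×5.2/((3.3+4.9)(5.2+4.9)) = 56.565 kPa
Final effective stress: σ'_f = 58.969 + 56.565 = 115.53 kPa.
σ'_f = 115.53 ≤ σ'_p = 130 kPa, so the clay remains overconsolidated and only the recompression index applies:
S_c = C_r·H/(1+e₀)·log₁₀(σ'_f/σ'_0) = 0.047×6/1.61×log₁₀(115.53/58.969)
    = 0.17515 × 0.29207 = 0.05116 m

S_c ≈ 51.2 mm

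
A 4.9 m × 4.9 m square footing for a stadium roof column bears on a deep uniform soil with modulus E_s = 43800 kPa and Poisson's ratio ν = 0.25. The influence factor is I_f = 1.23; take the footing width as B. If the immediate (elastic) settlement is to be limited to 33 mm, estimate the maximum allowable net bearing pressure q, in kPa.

q ≈ 256 kPa

S_e = q·B·(1−ν²)/E_s · I_f  ⇒  q = S_e·E_s / (B·(1−ν²)·I_f).
q = 0.033 × 43800 / (4.9 × 0.9375 × 1.23) = 255.8 kPa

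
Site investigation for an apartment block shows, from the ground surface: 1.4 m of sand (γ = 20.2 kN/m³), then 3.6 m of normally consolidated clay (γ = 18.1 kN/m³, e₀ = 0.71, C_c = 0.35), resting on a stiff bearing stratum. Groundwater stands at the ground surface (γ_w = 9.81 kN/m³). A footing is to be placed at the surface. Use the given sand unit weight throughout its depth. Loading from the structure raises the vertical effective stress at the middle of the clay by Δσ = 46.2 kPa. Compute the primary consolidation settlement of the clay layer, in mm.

Mid-depth of clay below the ground surface: z = 1.4 + 3.6/2 = 3.2 m.
Total vertical stress at mid-clay: σ_v = 20.2×1.4 + 18.1×1.8 = 60.86 kPa.
Pore pressure: u = 9.81×(3.2 − 0) = 31.392 kPa.
Initial effective stress: σ'_0 = σ_v − u = 60.86 − 31.392 = 29.468 kPa.
Final effective stress: σ'_f = σ'_0 + Δσ = 29.468 + 46.2 = 75.668 kPa.
Normally consolidated clay, so the full stress increment lies on the virgin compression line:
S_c = C_c·H/(1+e₀)·log₁₀(σ'_f/σ'_0) = 0.35×3.6/(1+0.71)×log₁₀(75.668/29.468)
    = 0.73684 × 0.40956 = 0.3018 m

S_c ≈ 302 mm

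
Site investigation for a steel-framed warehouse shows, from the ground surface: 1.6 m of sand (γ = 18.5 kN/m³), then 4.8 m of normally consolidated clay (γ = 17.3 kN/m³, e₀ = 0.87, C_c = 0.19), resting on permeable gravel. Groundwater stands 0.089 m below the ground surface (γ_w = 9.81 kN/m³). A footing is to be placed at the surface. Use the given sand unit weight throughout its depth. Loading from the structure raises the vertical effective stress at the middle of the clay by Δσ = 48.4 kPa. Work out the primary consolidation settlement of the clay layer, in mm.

S_c ≈ 192 mm

Mid-depth of clay below the ground surface: z = 1.6 + 4.8/2 = 4 m.
Total vertical stress at mid-clay: σ_v = 18.5×1.6 + 17.3×2.4 = 71.12 kPa.
Pore pressure: u = 9.81×(4 − 0.089) = 38.367 kPa.
Initial effective stress: σ'_0 = σ_v − u = 71.12 − 38.367 = 32.753 kPa.
Final effective stress: σ'_f = σ'_0 + Δσ = 32.753 + 48.4 = 81.153 kPa.
Normally consolidated clay, so the full stress increment lies on the virgin compression line:
S_c = C_c·H/(1+e₀)·log₁₀(σ'_f/σ'_0) = 0.19×4.8/(1+0.87)×log₁₀(81.153/32.753)
    = 0.4877 × 0.39405 = 0.1922 m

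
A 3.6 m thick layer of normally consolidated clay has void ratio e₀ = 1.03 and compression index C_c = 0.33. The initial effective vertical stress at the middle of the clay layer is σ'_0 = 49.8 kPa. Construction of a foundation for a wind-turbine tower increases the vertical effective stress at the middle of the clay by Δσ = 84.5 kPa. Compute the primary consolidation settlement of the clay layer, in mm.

Final effective stress: σ'_f = σ'_0 + Δσ = 49.8 + 84.5 = 134.3 kPa.
Normally consolidated clay, so the full stress increment lies on the virgin compression line:
S_c = C_c·H/(1+e₀)·log₁₀(σ'_f/σ'_0) = 0.33×3.6/(1+1.03)×log₁₀(134.3/49.8)
    = 0.58522 × 0.43085 = 0.2521 m

S_c ≈ 252 mm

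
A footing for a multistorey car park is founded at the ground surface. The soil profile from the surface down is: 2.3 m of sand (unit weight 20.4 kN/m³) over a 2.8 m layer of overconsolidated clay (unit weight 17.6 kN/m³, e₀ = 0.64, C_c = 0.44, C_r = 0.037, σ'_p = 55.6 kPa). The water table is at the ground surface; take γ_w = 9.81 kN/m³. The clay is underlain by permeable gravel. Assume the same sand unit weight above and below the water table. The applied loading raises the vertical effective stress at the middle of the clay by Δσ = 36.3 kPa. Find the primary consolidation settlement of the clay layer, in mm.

Mid-depth of clay below the ground surface: z = 2.3 + 2.8/2 = 3.7 m.
Total vertical stress at mid-clay: σ_v = 20.4×2.3 + 17.6×1.4 = 71.56 kPa.
Pore pressure: u = 9.81×(3.7 − 0) = 36.297 kPa.
Initial effective stress: σ'_0 = σ_v − u = 71.56 − 36.297 = 35.263 kPa.
Final effective stress: σ'_f = 35.263 + 36.3 = 71.563 kPa.
σ'_f = 71.563 > σ'_p = 55.6 kPa, so the stress path crosses the preconsolidation pressure — recompression up to σ'_p, then virgin compression beyond:
S_c = H/(1+e₀)·[C_r·log₁₀(σ'_p/σ'_0) + C_c·log₁₀(σ'_f/σ'_p)]
    = 2.8/1.64 × [0.037×log₁₀(55.6/35.263) + 0.44×log₁₀(71.563/55.6)]
    = 1.7073 × [0.007317 + 0.04823] = 0.09484 m

S_c ≈ 94.8 mm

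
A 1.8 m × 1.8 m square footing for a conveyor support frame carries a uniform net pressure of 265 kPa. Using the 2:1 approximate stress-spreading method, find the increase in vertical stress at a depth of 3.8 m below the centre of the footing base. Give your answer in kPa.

By the 2:1 method the load spreads at 1 horizontal : 2 vertical, so at depth z the loaded area has grown by z in each plan dimension:
Δσ = qBL/((B+z)(L+z)) = 265×1.8×1.8/((1.8+3.8)(1.8+3.8)) = 27.379 kPa

Δσ_z ≈ 27.4 kPa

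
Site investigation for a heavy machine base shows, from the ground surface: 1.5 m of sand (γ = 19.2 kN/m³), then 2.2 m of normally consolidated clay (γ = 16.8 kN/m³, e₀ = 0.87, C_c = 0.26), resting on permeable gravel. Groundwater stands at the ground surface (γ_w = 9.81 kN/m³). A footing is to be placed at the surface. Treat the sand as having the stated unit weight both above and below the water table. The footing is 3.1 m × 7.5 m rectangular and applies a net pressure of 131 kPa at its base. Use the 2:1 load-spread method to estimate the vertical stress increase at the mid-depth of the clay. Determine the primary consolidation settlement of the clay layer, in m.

Mid-depth of clay below the ground surface: z = 1.5 + 2.2/2 = 2.6 m.
Total vertical stress at mid-clay: σ_v = 19.2×1.5 + 16.8×1.1 = 47.28 kPa.
Pore pressure: u = 9.81×(2.6 − 0) = 25.506 kPa.
Initial effective stress: σ'_0 = σ_v − u = 47.28 − 25.506 = 21.774 kPa.
Stress increase at mid-clay by the 2:1 spreading method:
Δσ = qBL/((B+z)(L+z)) = 131×3.1×7.5/((3.1+2.6)(7.5+2.6)) = 52.905 kPa
Final effective stress: σ'_f = σ'_0 + Δσ = 21.774 + 52.905 = 74.679 kPa.
Normally consolidated clay, so the full stress increment lies on the virgin compression line:
S_c = C_c·H/(1+e₀)·log₁₀(σ'_f/σ'_0) = 0.26×2.2/(1+0.87)×log₁₀(74.679/21.774)
    = 0.30588 × 0.53526 = 0.1637 m

S_c ≈ 0.164 m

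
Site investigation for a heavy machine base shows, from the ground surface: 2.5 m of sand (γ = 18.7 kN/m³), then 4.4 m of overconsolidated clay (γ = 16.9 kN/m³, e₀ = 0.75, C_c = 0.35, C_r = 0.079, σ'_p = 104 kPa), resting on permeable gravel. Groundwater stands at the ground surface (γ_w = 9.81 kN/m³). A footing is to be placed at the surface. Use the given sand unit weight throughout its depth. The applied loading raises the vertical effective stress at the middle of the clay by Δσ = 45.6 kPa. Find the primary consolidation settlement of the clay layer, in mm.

S_c ≈ 68.2 mm

Mid-depth of clay below the ground surface: z = 2.5 + 4.4/2 = 4.7 m.
Total vertical stress at mid-clay: σ_v = 18.7×2.5 + 16.9×2.2 = 83.93 kPa.
Pore pressure: u = 9.81×(4.7 − 0) = 46.107 kPa.
Initial effective stress: σ'_0 = σ_v − u = 83.93 − 46.107 = 37.823 kPa.
Final effective stress: σ'_f = 37.823 + 45.6 = 83.423 kPa.
σ'_f = 83.423 ≤ σ'_p = 104 kPa, so the clay remains overconsolidated and only the recompression index applies:
S_c = C_r·H/(1+e₀)·log₁₀(σ'_f/σ'_0) = 0.079×4.4/1.75×log₁₀(83.423/37.823)
    = 0.19863 × 0.34353 = 0.06824 m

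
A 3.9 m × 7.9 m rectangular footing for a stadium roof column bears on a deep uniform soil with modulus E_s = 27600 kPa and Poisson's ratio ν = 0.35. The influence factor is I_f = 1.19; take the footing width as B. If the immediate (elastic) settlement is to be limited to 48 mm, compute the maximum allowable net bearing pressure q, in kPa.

q ≈ 325 kPa

S_e = q·B·(1−ν²)/E_s · I_f  ⇒  q = S_e·E_s / (B·(1−ν²)·I_f).
q = 0.048 × 27600 / (3.9 × 0.8775 × 1.19) = 325.3 kPa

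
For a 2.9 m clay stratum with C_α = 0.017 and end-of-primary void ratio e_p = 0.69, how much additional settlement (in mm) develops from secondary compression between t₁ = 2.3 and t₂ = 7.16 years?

S_s ≈ 14.4 mm

Secondary compression: S_s = C_α·H/(1+e_p)·log₁₀(t₂/t₁)
S_s = 0.017×2.9/(1+0.69)×log₁₀(7.16/2.3)
    = 0.02917 × 0.4932 = 0.01439 m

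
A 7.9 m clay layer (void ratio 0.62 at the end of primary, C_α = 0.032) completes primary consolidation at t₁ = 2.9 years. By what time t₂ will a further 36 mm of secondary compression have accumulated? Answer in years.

t₂ ≈ 4.93 years

S_s = C_α·H/(1+e_p)·log₁₀(t₂/t₁) ⇒ log₁₀(t₂/t₁) = S_s·(1+e_p)/(C_α·H).
log₁₀(t₂/t₁) = 0.036 × (1+0.62) / (0.032×7.9) = 0.2307
t₂ = t₁ × 10^0.2307 = 2.9 × 1.701 = 4.933 years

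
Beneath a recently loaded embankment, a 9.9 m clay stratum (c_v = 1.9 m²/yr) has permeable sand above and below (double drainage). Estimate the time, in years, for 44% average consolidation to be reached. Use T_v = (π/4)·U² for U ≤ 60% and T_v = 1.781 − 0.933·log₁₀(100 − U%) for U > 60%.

t ≈ 1.96 years

Drainage path length: H_d = H/2 = 4.95 m (double drainage).
U ≤ 60%: T_v = (π/4)·U² = (π/4)×0.44² = 0.15205.
t = T_v·H_d²/c_v = 0.15205×4.95²/1.9 = 1.961 years.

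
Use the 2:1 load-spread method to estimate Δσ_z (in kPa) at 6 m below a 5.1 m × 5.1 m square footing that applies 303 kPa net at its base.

By the 2:1 method the load spreads at 1 horizontal : 2 vertical, so at depth z the loaded area has grown by z in each plan dimension:
Δσ = qBL/((B+z)(L+z)) = 303×5.1×5.1/((5.1+6)(5.1+6)) = 63.964 kPa

Δσ_z ≈ 64 kPa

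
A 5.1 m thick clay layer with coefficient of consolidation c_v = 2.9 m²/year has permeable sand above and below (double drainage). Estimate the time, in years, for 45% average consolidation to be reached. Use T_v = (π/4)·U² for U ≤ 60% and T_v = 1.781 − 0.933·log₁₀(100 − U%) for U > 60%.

t ≈ 0.357 years

Drainage path length: H_d = H/2 = 2.55 m (double drainage).
U ≤ 60%: T_v = (π/4)·U² = (π/4)×0.45² = 0.15904.
t = T_v·H_d²/c_v = 0.15904×2.55²/2.9 = 0.3566 years.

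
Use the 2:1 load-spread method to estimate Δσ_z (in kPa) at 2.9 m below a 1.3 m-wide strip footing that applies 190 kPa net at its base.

Δσ_z ≈ 58.8 kPa

By the 2:1 method the load spreads at 1 horizontal : 2 vertical, so at depth z the loaded area has grown by z in each plan dimension:
Δσ = qB/(B+z) = 190×1.3/(1.3+2.9) = 58.81 kPa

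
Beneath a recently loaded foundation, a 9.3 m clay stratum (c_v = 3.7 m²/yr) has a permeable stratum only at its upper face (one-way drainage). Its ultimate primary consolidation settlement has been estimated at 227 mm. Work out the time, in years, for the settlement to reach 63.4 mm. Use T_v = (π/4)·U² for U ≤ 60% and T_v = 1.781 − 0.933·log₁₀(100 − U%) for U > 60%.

Drainage path length: H_d = H = 9.3 m (single drainage).
U = S(t)/S_ult = 63.4/227 = 0.2793.
U ≤ 60%: T_v = (π/4)·U² = (π/4)×0.2793² = 0.061266.
t = T_v·H_d²/c_v = 0.061266×9.3²/3.7 = 1.432 years.

t ≈ 1.43 years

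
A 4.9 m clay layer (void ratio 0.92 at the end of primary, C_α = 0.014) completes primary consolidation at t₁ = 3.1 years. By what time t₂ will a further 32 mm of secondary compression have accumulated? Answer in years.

t₂ ≈ 24.4 years

S_s = C_α·H/(1+e_p)·log₁₀(t₂/t₁) ⇒ log₁₀(t₂/t₁) = S_s·(1+e_p)/(C_α·H).
log₁₀(t₂/t₁) = 0.032 × (1+0.92) / (0.014×4.9) = 0.8956
t₂ = t₁ × 10^0.8956 = 3.1 × 7.864 = 24.38 years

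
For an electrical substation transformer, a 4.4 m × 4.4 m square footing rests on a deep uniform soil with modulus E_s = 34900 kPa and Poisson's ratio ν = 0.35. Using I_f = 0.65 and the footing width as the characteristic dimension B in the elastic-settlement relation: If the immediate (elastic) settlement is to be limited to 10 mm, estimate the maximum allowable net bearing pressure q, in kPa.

q ≈ 139 kPa

S_e = q·B·(1−ν²)/E_s · I_f  ⇒  q = S_e·E_s / (B·(1−ν²)·I_f).
q = 0.01 × 34900 / (4.4 × 0.8775 × 0.65) = 139.1 kPa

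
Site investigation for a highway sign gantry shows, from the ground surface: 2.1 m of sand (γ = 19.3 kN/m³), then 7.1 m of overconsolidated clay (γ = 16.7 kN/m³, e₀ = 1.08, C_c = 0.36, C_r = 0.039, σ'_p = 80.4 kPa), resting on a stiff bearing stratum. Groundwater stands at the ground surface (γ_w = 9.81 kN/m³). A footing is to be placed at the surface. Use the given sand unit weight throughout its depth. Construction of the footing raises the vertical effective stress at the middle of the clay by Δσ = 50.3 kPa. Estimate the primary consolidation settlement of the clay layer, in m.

S_c ≈ 0.122 m

Mid-depth of clay below the ground surface: z = 2.1 + 7.1/2 = 5.65 m.
Total vertical stress at mid-clay: σ_v = 19.3×2.1 + 16.7×3.55 = 99.815 kPa.
Pore pressure: u = 9.81×(5.65 − 0) = 55.427 kPa.
Initial effective stress: σ'_0 = σ_v − u = 99.815 − 55.427 = 44.388 kPa.
Final effective stress: σ'_f = 44.388 + 50.3 = 94.688 kPa.
σ'_f = 94.688 > σ'_p = 80.4 kPa, so the stress path crosses the preconsolidation pressure — recompression up to σ'_p, then virgin compression beyond:
S_c = H/(1+e₀)·[C_r·log₁₀(σ'_p/σ'_0) + C_c·log₁₀(σ'_f/σ'_p)]
    = 7.1/2.08 × [0.039×log₁₀(80.4/44.388) + 0.36×log₁₀(94.688/80.4)]
    = 3.4135 × [0.010062 + 0.025574] = 0.1216 m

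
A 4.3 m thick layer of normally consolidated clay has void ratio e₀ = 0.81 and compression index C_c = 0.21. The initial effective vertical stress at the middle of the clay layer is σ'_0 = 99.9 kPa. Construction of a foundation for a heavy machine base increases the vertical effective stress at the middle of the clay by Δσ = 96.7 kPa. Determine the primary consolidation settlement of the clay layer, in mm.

Final effective stress: σ'_f = σ'_0 + Δσ = 99.9 + 96.7 = 196.6 kPa.
Normally consolidated clay, so the full stress increment lies on the virgin compression line:
S_c = C_c·H/(1+e₀)·log₁₀(σ'_f/σ'_0) = 0.21×4.3/(1+0.81)×log₁₀(196.6/99.9)
    = 0.4989 × 0.29402 = 0.1467 m

S_c ≈ 147 mm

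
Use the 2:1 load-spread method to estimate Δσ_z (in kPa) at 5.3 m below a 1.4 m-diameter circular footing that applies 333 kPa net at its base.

Δσ_z ≈ 14.5 kPa

By the 2:1 method the load spreads at 1 horizontal : 2 vertical, so at depth z the loaded area has grown by z in each plan dimension:
Δσ ≈ qD²/(D+z)² = 333×1.4²/(1.4+5.3)² = 14.54 kPa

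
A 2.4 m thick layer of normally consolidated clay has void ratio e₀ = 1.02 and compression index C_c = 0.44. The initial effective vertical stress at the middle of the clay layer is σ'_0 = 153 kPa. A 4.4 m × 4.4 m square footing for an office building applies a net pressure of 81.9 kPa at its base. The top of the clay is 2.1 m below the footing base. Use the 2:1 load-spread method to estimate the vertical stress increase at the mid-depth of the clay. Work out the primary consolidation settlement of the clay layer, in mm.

Mid-depth of clay below the footing base: z = 2.1 + 2.4/2 = 3.3 m.
Stress increase at mid-clay by the 2:1 spreading method:
Δσ = qBL/((B+z)(L+z)) = 81.9×4.4×4.4/((4.4+3.3)(4.4+3.3)) = 26.743 kPa
Final effective stress: σ'_f = σ'_0 + Δσ = 153 + 26.743 = 179.74 kPa.
Normally consolidated clay, so the full stress increment lies on the virgin compression line:
S_c = C_c·H/(1+e₀)·log₁₀(σ'_f/σ'_0) = 0.44×2.4/(1+1.02)×log₁₀(179.74/153)
    = 0.52277 × 0.069953 = 0.03657 m

S_c ≈ 36.6 mm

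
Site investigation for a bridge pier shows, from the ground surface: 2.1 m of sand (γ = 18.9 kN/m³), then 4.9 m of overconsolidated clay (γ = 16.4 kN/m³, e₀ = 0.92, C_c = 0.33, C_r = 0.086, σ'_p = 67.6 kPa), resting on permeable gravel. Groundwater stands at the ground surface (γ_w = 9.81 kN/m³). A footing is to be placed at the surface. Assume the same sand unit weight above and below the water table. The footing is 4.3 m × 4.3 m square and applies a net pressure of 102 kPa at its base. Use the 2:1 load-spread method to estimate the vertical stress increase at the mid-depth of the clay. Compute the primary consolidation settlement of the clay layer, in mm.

Mid-depth of clay below the ground surface: z = 2.1 + 4.9/2 = 4.55 m.
Total vertical stress at mid-clay: σ_v = 18.9×2.1 + 16.4×2.45 = 79.87 kPa.
Pore pressure: u = 9.81×(4.55 − 0) = 44.636 kPa.
Initial effective stress: σ'_0 = σ_v − u = 79.87 − 44.636 = 35.234 kPa.
Stress increase at mid-clay by the 2:1 spreading method:
Δσ = qBL/((B+z)(L+z)) = 102×4.3×4.3/((4.3+4.55)(4.3+4.55)) = 24.08 kPa
Final effective stress: σ'_f = 35.234 + 24.08 = 59.314 kPa.
σ'_f = 59.314 ≤ σ'_p = 67.6 kPa, so the clay remains overconsolidated and only the recompression index applies:
S_c = C_r·H/(1+e₀)·log₁₀(σ'_f/σ'_0) = 0.086×4.9/1.92×log₁₀(59.314/35.234)
    = 0.21948 × 0.2262 = 0.04965 m

S_c ≈ 49.6 mm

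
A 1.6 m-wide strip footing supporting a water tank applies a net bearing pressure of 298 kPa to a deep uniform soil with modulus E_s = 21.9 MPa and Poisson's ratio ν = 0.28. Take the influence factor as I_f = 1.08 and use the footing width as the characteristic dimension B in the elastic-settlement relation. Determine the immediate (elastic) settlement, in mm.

Immediate (elastic) settlement: S_e = q·B·(1−ν²)/E_s · I_f.
E_s = 21.9 MPa = 21900 kPa.
S_e = 298 × 1.6 × (1 − 0.28²) / 21900 × 1.08
    = 298 × 1.6 × 0.9216 / 21900 × 1.08
    = 0.02167 m = 21.67 mm

S_e ≈ 21.7 mm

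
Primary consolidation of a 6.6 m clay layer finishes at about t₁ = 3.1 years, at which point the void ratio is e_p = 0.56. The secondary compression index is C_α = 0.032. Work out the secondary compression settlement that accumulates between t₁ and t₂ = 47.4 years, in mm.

S_s ≈ 160 mm

Secondary compression: S_s = C_α·H/(1+e_p)·log₁₀(t₂/t₁)
S_s = 0.032×6.6/(1+0.56)×log₁₀(47.4/3.1)
    = 0.1354 × 1.184 = 0.1604 m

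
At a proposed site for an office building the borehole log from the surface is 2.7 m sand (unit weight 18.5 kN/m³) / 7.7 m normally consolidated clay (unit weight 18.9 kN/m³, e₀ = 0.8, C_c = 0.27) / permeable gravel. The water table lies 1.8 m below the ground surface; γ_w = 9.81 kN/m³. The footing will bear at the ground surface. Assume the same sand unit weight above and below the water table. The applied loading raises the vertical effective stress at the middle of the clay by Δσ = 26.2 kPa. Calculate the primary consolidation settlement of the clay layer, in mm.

S_c ≈ 148 mm

Mid-depth of clay below the ground surface: z = 2.7 + 7.7/2 = 6.55 m.
Total vertical stress at mid-clay: σ_v = 18.5×2.7 + 18.9×3.85 = 122.72 kPa.
Pore pressure: u = 9.81×(6.55 − 1.8) = 46.598 kPa.
Initial effective stress: σ'_0 = σ_v − u = 122.72 − 46.598 = 76.122 kPa.
Final effective stress: σ'_f = σ'_0 + Δσ = 76.122 + 26.2 = 102.32 kPa.
Normally consolidated clay, so the full stress increment lies on the virgin compression line:
S_c = C_c·H/(1+e₀)·log₁₀(σ'_f/σ'_0) = 0.27×7.7/(1+0.8)×log₁₀(102.32/76.122)
    = 1.155 × 0.12845 = 0.1484 m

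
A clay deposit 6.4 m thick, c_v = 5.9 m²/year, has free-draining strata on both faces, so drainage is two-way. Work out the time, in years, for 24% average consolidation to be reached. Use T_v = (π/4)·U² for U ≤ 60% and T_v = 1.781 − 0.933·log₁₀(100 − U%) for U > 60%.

Drainage path length: H_d = H/2 = 3.2 m (double drainage).
U ≤ 60%: T_v = (π/4)·U² = (π/4)×0.24² = 0.045239.
t = T_v·H_d²/c_v = 0.045239×3.2²/5.9 = 0.07852 years.

t ≈ 0.0785 years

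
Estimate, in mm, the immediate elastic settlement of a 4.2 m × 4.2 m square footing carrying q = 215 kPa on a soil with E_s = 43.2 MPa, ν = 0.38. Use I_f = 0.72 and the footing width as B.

S_e ≈ 12.9 mm

Immediate (elastic) settlement: S_e = q·B·(1−ν²)/E_s · I_f.
E_s = 43.2 MPa = 43200 kPa.
S_e = 215 × 4.2 × (1 − 0.38²) / 43200 × 0.72
    = 215 × 4.2 × 0.8556 / 43200 × 0.72
    = 0.01288 m = 12.88 mm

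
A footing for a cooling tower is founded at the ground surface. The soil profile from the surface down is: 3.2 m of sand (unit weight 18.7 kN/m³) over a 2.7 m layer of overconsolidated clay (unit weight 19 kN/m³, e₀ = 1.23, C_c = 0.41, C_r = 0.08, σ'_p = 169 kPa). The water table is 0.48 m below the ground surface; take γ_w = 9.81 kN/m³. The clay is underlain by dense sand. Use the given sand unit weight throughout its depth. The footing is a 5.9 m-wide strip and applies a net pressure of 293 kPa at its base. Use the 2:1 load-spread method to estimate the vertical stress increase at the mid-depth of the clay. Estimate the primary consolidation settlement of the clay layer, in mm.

Mid-depth of clay below the ground surface: z = 3.2 + 2.7/2 = 4.55 m.
Total vertical stress at mid-clay: σ_v = 18.7×3.2 + 19×1.35 = 85.49 kPa.
Pore pressure: u = 9.81×(4.55 − 0.48) = 39.927 kPa.
Initial effective stress: σ'_0 = σ_v − u = 85.49 − 39.927 = 45.563 kPa.
Stress increase at mid-clay by the 2:1 spreading method:
Δσ = qB/(B+z) = 293×5.9/(5.9+4.55) = 165.43 kPa
Final effective stress: σ'_f = 45.563 + 165.43 = 210.99 kPa.
σ'_f = 210.99 > σ'_p = 169 kPa, so the stress path crosses the preconsolidation pressure — recompression up to σ'_p, then virgin compression beyond:
S_c = H/(1+e₀)·[C_r·log₁₀(σ'_p/σ'_0) + C_c·log₁₀(σ'_f/σ'_p)]
    = 2.7/2.23 × [0.08×log₁₀(169/45.563) + 0.41×log₁₀(210.99/169)]
    = 1.2108 × [0.045542 + 0.039514] = 0.103 m

S_c ≈ 103 mm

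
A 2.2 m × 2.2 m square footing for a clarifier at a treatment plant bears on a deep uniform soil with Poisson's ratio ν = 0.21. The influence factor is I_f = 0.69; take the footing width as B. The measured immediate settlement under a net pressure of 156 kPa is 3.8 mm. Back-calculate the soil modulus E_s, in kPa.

E_s ≈ 59600 kPa

S_e = q·B·(1−ν²)/E_s · I_f  ⇒  E_s = q·B·(1−ν²)·I_f / S_e.
E_s = 156 × 2.2 × 0.9559 × 0.69 / 0.0038 = 59570 kPa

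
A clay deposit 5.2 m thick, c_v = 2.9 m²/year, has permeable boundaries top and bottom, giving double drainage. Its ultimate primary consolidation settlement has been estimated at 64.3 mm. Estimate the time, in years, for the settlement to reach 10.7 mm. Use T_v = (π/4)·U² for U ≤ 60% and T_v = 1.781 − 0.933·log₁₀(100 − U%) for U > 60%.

Drainage path length: H_d = H/2 = 2.6 m (double drainage).
U = S(t)/S_ult = 10.7/64.3 = 0.1664.
U ≤ 60%: T_v = (π/4)·U² = (π/4)×0.16641² = 0.021749.
t = T_v·H_d²/c_v = 0.021749×2.6²/2.9 = 0.0507 years.

t ≈ 0.0507 years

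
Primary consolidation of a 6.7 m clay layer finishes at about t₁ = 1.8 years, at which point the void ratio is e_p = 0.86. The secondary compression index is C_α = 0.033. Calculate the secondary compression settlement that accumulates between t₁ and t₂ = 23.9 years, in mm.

Secondary compression: S_s = C_α·H/(1+e_p)·log₁₀(t₂/t₁)
S_s = 0.033×6.7/(1+0.86)×log₁₀(23.9/1.8)
    = 0.1189 × 1.123 = 0.1335 m

S_s ≈ 134 mm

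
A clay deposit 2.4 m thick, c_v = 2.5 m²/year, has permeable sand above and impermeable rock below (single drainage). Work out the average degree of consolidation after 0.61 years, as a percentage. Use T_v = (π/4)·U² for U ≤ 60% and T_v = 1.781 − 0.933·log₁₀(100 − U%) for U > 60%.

U ≈ 58.1 %

Drainage path length: H_d = H = 2.4 m (single drainage).
T_v = c_v·t/H_d² = 2.5×0.61/2.4² = 0.26476.
T_v = 0.26476 corresponds to the U ≤ 60% branch:
U = √(4T_v/π) = 0.5806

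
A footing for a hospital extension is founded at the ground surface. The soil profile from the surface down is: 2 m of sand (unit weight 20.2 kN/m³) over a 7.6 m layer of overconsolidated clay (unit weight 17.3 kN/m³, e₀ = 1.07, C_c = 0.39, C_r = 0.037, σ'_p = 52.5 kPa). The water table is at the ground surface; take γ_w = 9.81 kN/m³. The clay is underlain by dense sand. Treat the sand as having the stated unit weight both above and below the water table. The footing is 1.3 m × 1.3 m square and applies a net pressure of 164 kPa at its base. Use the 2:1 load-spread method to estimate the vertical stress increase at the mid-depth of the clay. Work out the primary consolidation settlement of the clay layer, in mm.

S_c ≈ 29.8 mm

Mid-depth of clay below the ground surface: z = 2 + 7.6/2 = 5.8 m.
Total vertical stress at mid-clay: σ_v = 20.2×2 + 17.3×3.8 = 106.14 kPa.
Pore pressure: u = 9.81×(5.8 − 0) = 56.898 kPa.
Initial effective stress: σ'_0 = σ_v − u = 106.14 − 56.898 = 49.242 kPa.
Stress increase at mid-clay by the 2:1 spreading method:
Δσ = qBL/((B+z)(L+z)) = 164×1.3×1.3/((1.3+5.8)(1.3+5.8)) = 5.4981 kPa
Final effective stress: σ'_f = 49.242 + 5.4981 = 54.74 kPa.
σ'_f = 54.74 > σ'_p = 52.5 kPa, so the stress path crosses the preconsolidation pressure — recompression up to σ'_p, then virgin compression beyond:
S_c = H/(1+e₀)·[C_r·log₁₀(σ'_p/σ'_0) + C_c·log₁₀(σ'_f/σ'_p)]
    = 7.6/2.07 × [0.037×log₁₀(52.5/49.242) + 0.39×log₁₀(54.74/52.5)]
    = 3.6715 × [0.0010295 + 0.0070767] = 0.02976 m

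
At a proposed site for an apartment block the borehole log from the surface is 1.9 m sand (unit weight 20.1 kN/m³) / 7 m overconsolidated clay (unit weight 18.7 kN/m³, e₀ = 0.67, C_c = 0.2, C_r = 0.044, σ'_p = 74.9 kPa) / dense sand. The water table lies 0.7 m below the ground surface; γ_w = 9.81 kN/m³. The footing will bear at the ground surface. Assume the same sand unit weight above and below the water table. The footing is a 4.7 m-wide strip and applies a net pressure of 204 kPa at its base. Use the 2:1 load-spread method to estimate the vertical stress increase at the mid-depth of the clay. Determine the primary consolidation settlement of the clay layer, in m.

Mid-depth of clay below the ground surface: z = 1.9 + 7/2 = 5.4 m.
Total vertical stress at mid-clay: σ_v = 20.1×1.9 + 18.7×3.5 = 103.64 kPa.
Pore pressure: u = 9.81×(5.4 − 0.7) = 46.107 kPa.
Initial effective stress: σ'_0 = σ_v − u = 103.64 − 46.107 = 57.533 kPa.
Stress increase at mid-clay by the 2:1 spreading method:
Δσ = qB/(B+z) = 204×4.7/(4.7+5.4) = 94.931 kPa
Final effective stress: σ'_f = 57.533 + 94.931 = 152.46 kPa.
σ'_f = 152.46 > σ'_p = 74.9 kPa, so the stress path crosses the preconsolidation pressure — recompression up to σ'_p, then virgin compression beyond:
S_c = H/(1+e₀)·[C_r·log₁₀(σ'_p/σ'_0) + C_c·log₁₀(σ'_f/σ'_p)]
    = 7/1.67 × [0.044×log₁₀(74.9/57.533) + 0.2×log₁₀(152.46/74.9)]
    = 4.1916 × [0.0050409 + 0.061735] = 0.2799 m

S_c ≈ 0.28 m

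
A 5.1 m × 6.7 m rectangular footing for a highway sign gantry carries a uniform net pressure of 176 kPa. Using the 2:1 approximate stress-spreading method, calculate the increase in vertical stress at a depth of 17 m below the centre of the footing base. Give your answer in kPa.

By the 2:1 method the load spreads at 1 horizontal : 2 vertical, so at depth z the loaded area has grown by z in each plan dimension:
Δσ = qBL/((B+z)(L+z)) = 176×5.1×6.7/((5.1+17)(6.7+17)) = 11.482 kPa

Δσ_z ≈ 11.5 kPa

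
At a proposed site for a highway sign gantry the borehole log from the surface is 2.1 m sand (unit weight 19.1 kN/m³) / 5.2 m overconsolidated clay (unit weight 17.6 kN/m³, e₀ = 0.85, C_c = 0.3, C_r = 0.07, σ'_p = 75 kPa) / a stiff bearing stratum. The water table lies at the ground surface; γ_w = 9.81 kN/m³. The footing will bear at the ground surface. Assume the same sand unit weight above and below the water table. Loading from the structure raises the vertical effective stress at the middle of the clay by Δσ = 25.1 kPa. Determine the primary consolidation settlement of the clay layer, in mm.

Mid-depth of clay below the ground surface: z = 2.1 + 5.2/2 = 4.7 m.
Total vertical stress at mid-clay: σ_v = 19.1×2.1 + 17.6×2.6 = 85.87 kPa.
Pore pressure: u = 9.81×(4.7 − 0) = 46.107 kPa.
Initial effective stress: σ'_0 = σ_v − u = 85.87 − 46.107 = 39.763 kPa.
Final effective stress: σ'_f = 39.763 + 25.1 = 64.863 kPa.
σ'_f = 64.863 ≤ σ'_p = 75 kPa, so the clay remains overconsolidated and only the recompression index applies:
S_c = C_r·H/(1+e₀)·log₁₀(σ'_f/σ'_0) = 0.07×5.2/1.85×log₁₀(64.863/39.763)
    = 0.19676 × 0.21252 = 0.04181 m

S_c ≈ 41.8 mm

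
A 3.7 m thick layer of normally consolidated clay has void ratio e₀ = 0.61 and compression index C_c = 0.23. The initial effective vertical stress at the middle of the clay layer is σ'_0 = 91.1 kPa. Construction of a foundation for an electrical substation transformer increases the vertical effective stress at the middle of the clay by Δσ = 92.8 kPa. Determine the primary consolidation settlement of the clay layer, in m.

Final effective stress: σ'_f = σ'_0 + Δσ = 91.1 + 92.8 = 183.9 kPa.
Normally consolidated clay, so the full stress increment lies on the virgin compression line:
S_c = C_c·H/(1+e₀)·log₁₀(σ'_f/σ'_0) = 0.23×3.7/(1+0.61)×log₁₀(183.9/91.1)
    = 0.52857 × 0.30506 = 0.1612 m

S_c ≈ 0.161 m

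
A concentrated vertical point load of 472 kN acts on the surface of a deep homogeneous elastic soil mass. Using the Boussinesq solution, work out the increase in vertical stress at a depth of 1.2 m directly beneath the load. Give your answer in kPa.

Δσ_z ≈ 156 kPa

Boussinesq vertical stress below a point load on an elastic half-space:
Δσ_z = 3P/(2πz²) · [1 + (r/z)²]^(−5/2)
r/z = 0/1.2 = 0; [1+(r/z)²]^(−5/2) = 1.
Δσ_z = 3×472/(2π×1.2²) × 1 = 156.5 × 1 = 156.5 kPa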